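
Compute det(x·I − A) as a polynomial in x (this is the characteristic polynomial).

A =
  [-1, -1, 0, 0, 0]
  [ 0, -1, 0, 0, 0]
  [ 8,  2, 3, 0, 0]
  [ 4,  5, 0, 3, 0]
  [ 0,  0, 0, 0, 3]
x^5 - 7*x^4 + 10*x^3 + 18*x^2 - 27*x - 27

Expanding det(x·I − A) (e.g. by cofactor expansion or by noting that A is similar to its Jordan form J, which has the same characteristic polynomial as A) gives
  χ_A(x) = x^5 - 7*x^4 + 10*x^3 + 18*x^2 - 27*x - 27
which factors as (x - 3)^3*(x + 1)^2. The eigenvalues (with algebraic multiplicities) are λ = -1 with multiplicity 2, λ = 3 with multiplicity 3.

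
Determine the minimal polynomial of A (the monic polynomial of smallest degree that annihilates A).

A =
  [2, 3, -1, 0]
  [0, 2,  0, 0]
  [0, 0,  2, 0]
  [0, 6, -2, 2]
x^2 - 4*x + 4

The characteristic polynomial is χ_A(x) = (x - 2)^4, so the eigenvalues are known. The minimal polynomial is
  m_A(x) = Π_λ (x − λ)^{k_λ}
where k_λ is the size of the *largest* Jordan block for λ (equivalently, the smallest k with (A − λI)^k v = 0 for every generalised eigenvector v of λ).

  λ = 2: largest Jordan block has size 2, contributing (x − 2)^2

So m_A(x) = (x - 2)^2 = x^2 - 4*x + 4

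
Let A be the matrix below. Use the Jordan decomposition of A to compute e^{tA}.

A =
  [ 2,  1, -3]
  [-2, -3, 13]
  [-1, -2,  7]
e^{tA} =
  [t^2*exp(2*t)/2 + exp(2*t), t^2*exp(2*t)/2 + t*exp(2*t), -t^2*exp(2*t) - 3*t*exp(2*t)]
  [-3*t^2*exp(2*t)/2 - 2*t*exp(2*t), -3*t^2*exp(2*t)/2 - 5*t*exp(2*t) + exp(2*t), 3*t^2*exp(2*t) + 13*t*exp(2*t)]
  [-t^2*exp(2*t)/2 - t*exp(2*t), -t^2*exp(2*t)/2 - 2*t*exp(2*t), t^2*exp(2*t) + 5*t*exp(2*t) + exp(2*t)]

Strategy: write A = P · J · P⁻¹ where J is a Jordan canonical form, so e^{tA} = P · e^{tJ} · P⁻¹, and e^{tJ} can be computed block-by-block.

A has Jordan form
J =
  [2, 1, 0]
  [0, 2, 1]
  [0, 0, 2]
(up to reordering of blocks).

Per-block formulas:
  For a 3×3 Jordan block J_3(2): exp(t · J_3(2)) = e^(2t)·(I + t·N + (t^2/2)·N^2), where N is the 3×3 nilpotent shift.

After assembling e^{tJ} and conjugating by P, we get:

e^{tA} =
  [t^2*exp(2*t)/2 + exp(2*t), t^2*exp(2*t)/2 + t*exp(2*t), -t^2*exp(2*t) - 3*t*exp(2*t)]
  [-3*t^2*exp(2*t)/2 - 2*t*exp(2*t), -3*t^2*exp(2*t)/2 - 5*t*exp(2*t) + exp(2*t), 3*t^2*exp(2*t) + 13*t*exp(2*t)]
  [-t^2*exp(2*t)/2 - t*exp(2*t), -t^2*exp(2*t)/2 - 2*t*exp(2*t), t^2*exp(2*t) + 5*t*exp(2*t) + exp(2*t)]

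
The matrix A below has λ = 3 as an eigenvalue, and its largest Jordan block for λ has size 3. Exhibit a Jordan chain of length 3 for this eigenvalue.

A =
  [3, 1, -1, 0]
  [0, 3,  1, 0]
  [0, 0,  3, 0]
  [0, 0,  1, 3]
A Jordan chain for λ = 3 of length 3:
v_1 = (1, 0, 0, 0)ᵀ
v_2 = (-1, 1, 0, 1)ᵀ
v_3 = (0, 0, 1, 0)ᵀ

Let N = A − (3)·I. We want v_3 with N^3 v_3 = 0 but N^2 v_3 ≠ 0; then v_{j-1} := N · v_j for j = 3, …, 2.

Pick v_3 = (0, 0, 1, 0)ᵀ.
Then v_2 = N · v_3 = (-1, 1, 0, 1)ᵀ.
Then v_1 = N · v_2 = (1, 0, 0, 0)ᵀ.

Sanity check: (A − (3)·I) v_1 = (0, 0, 0, 0)ᵀ = 0. ✓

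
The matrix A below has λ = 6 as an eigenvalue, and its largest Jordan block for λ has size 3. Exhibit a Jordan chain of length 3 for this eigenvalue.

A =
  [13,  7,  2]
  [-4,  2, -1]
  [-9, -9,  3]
A Jordan chain for λ = 6 of length 3:
v_1 = (3, -3, 0)ᵀ
v_2 = (7, -4, -9)ᵀ
v_3 = (1, 0, 0)ᵀ

Let N = A − (6)·I. We want v_3 with N^3 v_3 = 0 but N^2 v_3 ≠ 0; then v_{j-1} := N · v_j for j = 3, …, 2.

Pick v_3 = (1, 0, 0)ᵀ.
Then v_2 = N · v_3 = (7, -4, -9)ᵀ.
Then v_1 = N · v_2 = (3, -3, 0)ᵀ.

Sanity check: (A − (6)·I) v_1 = (0, 0, 0)ᵀ = 0. ✓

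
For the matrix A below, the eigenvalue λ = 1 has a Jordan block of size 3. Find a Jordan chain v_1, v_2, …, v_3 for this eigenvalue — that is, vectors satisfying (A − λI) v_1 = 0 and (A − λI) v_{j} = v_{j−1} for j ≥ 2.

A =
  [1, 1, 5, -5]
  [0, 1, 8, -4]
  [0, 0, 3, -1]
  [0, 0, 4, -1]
A Jordan chain for λ = 1 of length 3:
v_1 = (-2, 0, 0, 0)ᵀ
v_2 = (5, 8, 2, 4)ᵀ
v_3 = (0, 0, 1, 0)ᵀ

Let N = A − (1)·I. We want v_3 with N^3 v_3 = 0 but N^2 v_3 ≠ 0; then v_{j-1} := N · v_j for j = 3, …, 2.

Pick v_3 = (0, 0, 1, 0)ᵀ.
Then v_2 = N · v_3 = (5, 8, 2, 4)ᵀ.
Then v_1 = N · v_2 = (-2, 0, 0, 0)ᵀ.

Sanity check: (A − (1)·I) v_1 = (0, 0, 0, 0)ᵀ = 0. ✓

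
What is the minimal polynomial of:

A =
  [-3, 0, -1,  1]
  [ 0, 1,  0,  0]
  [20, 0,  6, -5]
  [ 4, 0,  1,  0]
x^2 - 2*x + 1

The characteristic polynomial is χ_A(x) = (x - 1)^4, so the eigenvalues are known. The minimal polynomial is
  m_A(x) = Π_λ (x − λ)^{k_λ}
where k_λ is the size of the *largest* Jordan block for λ (equivalently, the smallest k with (A − λI)^k v = 0 for every generalised eigenvector v of λ).

  λ = 1: largest Jordan block has size 2, contributing (x − 1)^2

So m_A(x) = (x - 1)^2 = x^2 - 2*x + 1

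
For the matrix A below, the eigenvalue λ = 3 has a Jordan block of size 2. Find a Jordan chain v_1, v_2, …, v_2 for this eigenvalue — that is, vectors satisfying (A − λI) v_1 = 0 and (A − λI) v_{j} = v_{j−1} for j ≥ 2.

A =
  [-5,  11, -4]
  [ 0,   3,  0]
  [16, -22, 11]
A Jordan chain for λ = 3 of length 2:
v_1 = (-8, 0, 16)ᵀ
v_2 = (1, 0, 0)ᵀ

Let N = A − (3)·I. We want v_2 with N^2 v_2 = 0 but N^1 v_2 ≠ 0; then v_{j-1} := N · v_j for j = 2, …, 2.

Pick v_2 = (1, 0, 0)ᵀ.
Then v_1 = N · v_2 = (-8, 0, 16)ᵀ.

Sanity check: (A − (3)·I) v_1 = (0, 0, 0)ᵀ = 0. ✓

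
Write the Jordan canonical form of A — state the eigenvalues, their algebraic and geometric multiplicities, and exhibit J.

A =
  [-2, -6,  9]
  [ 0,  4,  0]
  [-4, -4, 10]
J_2(4) ⊕ J_1(4)

The characteristic polynomial is
  det(x·I − A) = x^3 - 12*x^2 + 48*x - 64 = (x - 4)^3

Eigenvalues and multiplicities (the geometric multiplicity of λ is n − rank(A − λI), which equals the number of Jordan blocks for λ):
  λ = 4: algebraic multiplicity = 3, geometric multiplicity = 2

Determining the block sizes for each eigenvalue:
  λ = 4: 2 blocks summing to 3 forces exactly one block of size 2 and the rest size 1 → block sizes [2, 1]

Assembling the blocks gives a Jordan form
J =
  [4, 1, 0]
  [0, 4, 0]
  [0, 0, 4]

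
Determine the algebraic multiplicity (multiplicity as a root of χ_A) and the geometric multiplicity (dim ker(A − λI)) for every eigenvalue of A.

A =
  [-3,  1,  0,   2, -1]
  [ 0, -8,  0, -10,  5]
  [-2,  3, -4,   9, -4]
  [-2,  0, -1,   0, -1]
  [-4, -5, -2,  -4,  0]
λ = -3: alg = 5, geom = 3

Step 1 — factor the characteristic polynomial to read off the algebraic multiplicities:
  χ_A(x) = (x + 3)^5

Step 2 — compute geometric multiplicities via the rank-nullity identity g(λ) = n − rank(A − λI):
  rank(A − (-3)·I) = 2, so dim ker(A − (-3)·I) = n − 2 = 3

Summary:
  λ = -3: algebraic multiplicity = 5, geometric multiplicity = 3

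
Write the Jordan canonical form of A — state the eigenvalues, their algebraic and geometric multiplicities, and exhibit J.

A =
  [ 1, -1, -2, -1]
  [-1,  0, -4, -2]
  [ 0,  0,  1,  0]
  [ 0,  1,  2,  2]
J_3(1) ⊕ J_1(1)

The characteristic polynomial is
  det(x·I − A) = x^4 - 4*x^3 + 6*x^2 - 4*x + 1 = (x - 1)^4

Eigenvalues and multiplicities (the geometric multiplicity of λ is n − rank(A − λI), which equals the number of Jordan blocks for λ):
  λ = 1: algebraic multiplicity = 4, geometric multiplicity = 2

Determining the block sizes for each eigenvalue:
  λ = 1: with am = 4 and gm = 2, the partition is not yet determined (e.g. several partitions of 4 into 2 parts exist). Let N = A − (1)·I. Computing rank(N^1) = 2, rank(N^2) = 1, rank(N^3) = 0; the number of blocks of size ≥ j is rank(N^{j−1}) − rank(N^j), giving [2, 1, 1]. So we have 1 block(s) of size 3, 1 block(s) of size 1 → block sizes [3, 1]

Assembling the blocks gives a Jordan form
J =
  [1, 1, 0, 0]
  [0, 1, 1, 0]
  [0, 0, 1, 0]
  [0, 0, 0, 1]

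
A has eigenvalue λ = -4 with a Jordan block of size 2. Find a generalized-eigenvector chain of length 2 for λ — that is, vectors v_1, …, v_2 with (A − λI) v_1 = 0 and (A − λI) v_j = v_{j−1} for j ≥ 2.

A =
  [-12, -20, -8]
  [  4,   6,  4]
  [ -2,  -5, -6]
A Jordan chain for λ = -4 of length 2:
v_1 = (-8, 4, -2)ᵀ
v_2 = (1, 0, 0)ᵀ

Let N = A − (-4)·I. We want v_2 with N^2 v_2 = 0 but N^1 v_2 ≠ 0; then v_{j-1} := N · v_j for j = 2, …, 2.

Pick v_2 = (1, 0, 0)ᵀ.
Then v_1 = N · v_2 = (-8, 4, -2)ᵀ.

Sanity check: (A − (-4)·I) v_1 = (0, 0, 0)ᵀ = 0. ✓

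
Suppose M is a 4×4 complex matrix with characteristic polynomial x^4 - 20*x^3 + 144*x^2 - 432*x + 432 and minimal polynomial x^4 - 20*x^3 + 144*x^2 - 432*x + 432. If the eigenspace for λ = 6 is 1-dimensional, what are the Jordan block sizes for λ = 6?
Block sizes for λ = 6: [3]

Step 1 — from the characteristic polynomial, algebraic multiplicity of λ = 6 is 3. From dim ker(M − (6)·I) = 1, there are exactly 1 Jordan blocks for λ = 6.
Step 2 — from the minimal polynomial, the factor (x − 6)^3 tells us the largest block for λ = 6 has size 3.
Step 3 — with total size 3, 1 blocks, and largest block 3, the block sizes (in nonincreasing order) are [3].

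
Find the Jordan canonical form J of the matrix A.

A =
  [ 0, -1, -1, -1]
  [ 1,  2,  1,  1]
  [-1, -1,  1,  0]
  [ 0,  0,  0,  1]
J_3(1) ⊕ J_1(1)

The characteristic polynomial is
  det(x·I − A) = x^4 - 4*x^3 + 6*x^2 - 4*x + 1 = (x - 1)^4

Eigenvalues and multiplicities (the geometric multiplicity of λ is n − rank(A − λI), which equals the number of Jordan blocks for λ):
  λ = 1: algebraic multiplicity = 4, geometric multiplicity = 2

Determining the block sizes for each eigenvalue:
  λ = 1: with am = 4 and gm = 2, the partition is not yet determined (e.g. several partitions of 4 into 2 parts exist). Let N = A − (1)·I. Computing rank(N^1) = 2, rank(N^2) = 1, rank(N^3) = 0; the number of blocks of size ≥ j is rank(N^{j−1}) − rank(N^j), giving [2, 1, 1]. So we have 1 block(s) of size 3, 1 block(s) of size 1 → block sizes [3, 1]

Assembling the blocks gives a Jordan form
J =
  [1, 1, 0, 0]
  [0, 1, 1, 0]
  [0, 0, 1, 0]
  [0, 0, 0, 1]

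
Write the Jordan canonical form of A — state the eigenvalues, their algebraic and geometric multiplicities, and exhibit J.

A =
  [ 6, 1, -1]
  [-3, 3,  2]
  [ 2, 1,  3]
J_3(4)

The characteristic polynomial is
  det(x·I − A) = x^3 - 12*x^2 + 48*x - 64 = (x - 4)^3

Eigenvalues and multiplicities (the geometric multiplicity of λ is n − rank(A − λI), which equals the number of Jordan blocks for λ):
  λ = 4: algebraic multiplicity = 3, geometric multiplicity = 1

Determining the block sizes for each eigenvalue:
  λ = 4: one block (gm = 1), so the single block has size am = 3 → block sizes [3]

Assembling the blocks gives a Jordan form
J =
  [4, 1, 0]
  [0, 4, 1]
  [0, 0, 4]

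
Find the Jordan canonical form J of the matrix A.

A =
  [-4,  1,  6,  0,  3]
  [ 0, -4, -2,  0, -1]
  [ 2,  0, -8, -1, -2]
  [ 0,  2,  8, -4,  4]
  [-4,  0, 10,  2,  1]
J_2(-4) ⊕ J_2(-4) ⊕ J_1(-3)

The characteristic polynomial is
  det(x·I − A) = x^5 + 19*x^4 + 144*x^3 + 544*x^2 + 1024*x + 768 = (x + 3)*(x + 4)^4

Eigenvalues and multiplicities (the geometric multiplicity of λ is n − rank(A − λI), which equals the number of Jordan blocks for λ):
  λ = -4: algebraic multiplicity = 4, geometric multiplicity = 2
  λ = -3: algebraic multiplicity = 1, geometric multiplicity = 1

Determining the block sizes for each eigenvalue:
  λ = -4: with am = 4 and gm = 2, the partition is not yet determined (e.g. several partitions of 4 into 2 parts exist). Let N = A − (-4)·I. Computing rank(N^1) = 3, rank(N^2) = 1; the number of blocks of size ≥ j is rank(N^{j−1}) − rank(N^j), giving [2, 2]. So we have 2 block(s) of size 2 → block sizes [2, 2]
  λ = -3: one block (gm = 1), so the single block has size am = 1 → block sizes [1]

Assembling the blocks gives a Jordan form
J =
  [-4,  1,  0,  0,  0]
  [ 0, -4,  0,  0,  0]
  [ 0,  0, -4,  1,  0]
  [ 0,  0,  0, -4,  0]
  [ 0,  0,  0,  0, -3]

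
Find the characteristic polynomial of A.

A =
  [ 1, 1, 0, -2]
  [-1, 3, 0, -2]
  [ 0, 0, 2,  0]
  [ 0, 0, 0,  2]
x^4 - 8*x^3 + 24*x^2 - 32*x + 16

Expanding det(x·I − A) (e.g. by cofactor expansion or by noting that A is similar to its Jordan form J, which has the same characteristic polynomial as A) gives
  χ_A(x) = x^4 - 8*x^3 + 24*x^2 - 32*x + 16
which factors as (x - 2)^4. The eigenvalues (with algebraic multiplicities) are λ = 2 with multiplicity 4.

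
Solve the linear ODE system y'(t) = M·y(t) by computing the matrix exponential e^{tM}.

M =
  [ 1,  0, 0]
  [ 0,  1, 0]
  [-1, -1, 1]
e^{tM} =
  [exp(t), 0, 0]
  [0, exp(t), 0]
  [-t*exp(t), -t*exp(t), exp(t)]

Strategy: write M = P · J · P⁻¹ where J is a Jordan canonical form, so e^{tM} = P · e^{tJ} · P⁻¹, and e^{tJ} can be computed block-by-block.

M has Jordan form
J =
  [1, 1, 0]
  [0, 1, 0]
  [0, 0, 1]
(up to reordering of blocks).

Per-block formulas:
  For a 2×2 Jordan block J_2(1): exp(t · J_2(1)) = e^(1t)·(I + t·N), where N is the 2×2 nilpotent shift.
  For a 1×1 block at λ = 1: exp(t · [1]) = [e^(1t)].

After assembling e^{tJ} and conjugating by P, we get:

e^{tM} =
  [exp(t), 0, 0]
  [0, exp(t), 0]
  [-t*exp(t), -t*exp(t), exp(t)]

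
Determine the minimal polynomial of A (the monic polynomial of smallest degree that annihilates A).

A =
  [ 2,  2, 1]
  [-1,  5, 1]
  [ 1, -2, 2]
x^2 - 6*x + 9

The characteristic polynomial is χ_A(x) = (x - 3)^3, so the eigenvalues are known. The minimal polynomial is
  m_A(x) = Π_λ (x − λ)^{k_λ}
where k_λ is the size of the *largest* Jordan block for λ (equivalently, the smallest k with (A − λI)^k v = 0 for every generalised eigenvector v of λ).

  λ = 3: largest Jordan block has size 2, contributing (x − 3)^2

So m_A(x) = (x - 3)^2 = x^2 - 6*x + 9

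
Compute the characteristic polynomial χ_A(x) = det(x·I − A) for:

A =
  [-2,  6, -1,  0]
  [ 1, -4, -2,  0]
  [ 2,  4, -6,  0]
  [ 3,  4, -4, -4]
x^4 + 16*x^3 + 96*x^2 + 256*x + 256

Expanding det(x·I − A) (e.g. by cofactor expansion or by noting that A is similar to its Jordan form J, which has the same characteristic polynomial as A) gives
  χ_A(x) = x^4 + 16*x^3 + 96*x^2 + 256*x + 256
which factors as (x + 4)^4. The eigenvalues (with algebraic multiplicities) are λ = -4 with multiplicity 4.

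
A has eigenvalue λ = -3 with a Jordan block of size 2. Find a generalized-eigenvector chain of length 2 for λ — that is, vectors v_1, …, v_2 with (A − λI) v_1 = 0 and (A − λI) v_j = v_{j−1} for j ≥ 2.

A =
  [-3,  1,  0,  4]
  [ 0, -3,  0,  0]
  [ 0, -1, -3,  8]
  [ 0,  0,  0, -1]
A Jordan chain for λ = -3 of length 2:
v_1 = (1, 0, -1, 0)ᵀ
v_2 = (0, 1, 0, 0)ᵀ

Let N = A − (-3)·I. We want v_2 with N^2 v_2 = 0 but N^1 v_2 ≠ 0; then v_{j-1} := N · v_j for j = 2, …, 2.

Pick v_2 = (0, 1, 0, 0)ᵀ.
Then v_1 = N · v_2 = (1, 0, -1, 0)ᵀ.

Sanity check: (A − (-3)·I) v_1 = (0, 0, 0, 0)ᵀ = 0. ✓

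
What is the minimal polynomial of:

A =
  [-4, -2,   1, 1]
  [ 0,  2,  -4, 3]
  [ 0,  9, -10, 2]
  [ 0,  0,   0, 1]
x^4 + 11*x^3 + 36*x^2 + 16*x - 64

The characteristic polynomial is χ_A(x) = (x - 1)*(x + 4)^3, so the eigenvalues are known. The minimal polynomial is
  m_A(x) = Π_λ (x − λ)^{k_λ}
where k_λ is the size of the *largest* Jordan block for λ (equivalently, the smallest k with (A − λI)^k v = 0 for every generalised eigenvector v of λ).

  λ = -4: largest Jordan block has size 3, contributing (x + 4)^3
  λ = 1: largest Jordan block has size 1, contributing (x − 1)

So m_A(x) = (x - 1)*(x + 4)^3 = x^4 + 11*x^3 + 36*x^2 + 16*x - 64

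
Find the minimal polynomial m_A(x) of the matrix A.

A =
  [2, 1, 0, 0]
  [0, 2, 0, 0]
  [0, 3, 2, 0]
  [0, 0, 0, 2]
x^2 - 4*x + 4

The characteristic polynomial is χ_A(x) = (x - 2)^4, so the eigenvalues are known. The minimal polynomial is
  m_A(x) = Π_λ (x − λ)^{k_λ}
where k_λ is the size of the *largest* Jordan block for λ (equivalently, the smallest k with (A − λI)^k v = 0 for every generalised eigenvector v of λ).

  λ = 2: largest Jordan block has size 2, contributing (x − 2)^2

So m_A(x) = (x - 2)^2 = x^2 - 4*x + 4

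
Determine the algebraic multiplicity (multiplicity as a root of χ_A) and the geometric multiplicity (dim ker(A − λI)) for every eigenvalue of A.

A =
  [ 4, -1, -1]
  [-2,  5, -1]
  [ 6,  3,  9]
λ = 6: alg = 3, geom = 2

Step 1 — factor the characteristic polynomial to read off the algebraic multiplicities:
  χ_A(x) = (x - 6)^3

Step 2 — compute geometric multiplicities via the rank-nullity identity g(λ) = n − rank(A − λI):
  rank(A − (6)·I) = 1, so dim ker(A − (6)·I) = n − 1 = 2

Summary:
  λ = 6: algebraic multiplicity = 3, geometric multiplicity = 2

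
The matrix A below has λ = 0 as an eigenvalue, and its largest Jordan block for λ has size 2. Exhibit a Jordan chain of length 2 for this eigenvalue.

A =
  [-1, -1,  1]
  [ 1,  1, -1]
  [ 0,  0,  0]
A Jordan chain for λ = 0 of length 2:
v_1 = (-1, 1, 0)ᵀ
v_2 = (1, 0, 0)ᵀ

Let N = A − (0)·I. We want v_2 with N^2 v_2 = 0 but N^1 v_2 ≠ 0; then v_{j-1} := N · v_j for j = 2, …, 2.

Pick v_2 = (1, 0, 0)ᵀ.
Then v_1 = N · v_2 = (-1, 1, 0)ᵀ.

Sanity check: (A − (0)·I) v_1 = (0, 0, 0)ᵀ = 0. ✓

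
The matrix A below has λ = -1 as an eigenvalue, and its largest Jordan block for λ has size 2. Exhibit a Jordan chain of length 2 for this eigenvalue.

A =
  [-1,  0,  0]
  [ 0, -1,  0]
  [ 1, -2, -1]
A Jordan chain for λ = -1 of length 2:
v_1 = (0, 0, 1)ᵀ
v_2 = (1, 0, 0)ᵀ

Let N = A − (-1)·I. We want v_2 with N^2 v_2 = 0 but N^1 v_2 ≠ 0; then v_{j-1} := N · v_j for j = 2, …, 2.

Pick v_2 = (1, 0, 0)ᵀ.
Then v_1 = N · v_2 = (0, 0, 1)ᵀ.

Sanity check: (A − (-1)·I) v_1 = (0, 0, 0)ᵀ = 0. ✓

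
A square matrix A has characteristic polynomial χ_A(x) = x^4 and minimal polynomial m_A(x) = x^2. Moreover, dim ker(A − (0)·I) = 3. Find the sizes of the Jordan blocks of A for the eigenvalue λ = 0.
Block sizes for λ = 0: [2, 1, 1]

Step 1 — from the characteristic polynomial, algebraic multiplicity of λ = 0 is 4. From dim ker(A − (0)·I) = 3, there are exactly 3 Jordan blocks for λ = 0.
Step 2 — from the minimal polynomial, the factor (x − 0)^2 tells us the largest block for λ = 0 has size 2.
Step 3 — with total size 4, 3 blocks, and largest block 2, the block sizes (in nonincreasing order) are [2, 1, 1].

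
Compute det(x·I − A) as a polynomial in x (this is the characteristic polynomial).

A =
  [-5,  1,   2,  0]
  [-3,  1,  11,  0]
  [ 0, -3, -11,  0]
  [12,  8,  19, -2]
x^4 + 17*x^3 + 105*x^2 + 275*x + 250

Expanding det(x·I − A) (e.g. by cofactor expansion or by noting that A is similar to its Jordan form J, which has the same characteristic polynomial as A) gives
  χ_A(x) = x^4 + 17*x^3 + 105*x^2 + 275*x + 250
which factors as (x + 2)*(x + 5)^3. The eigenvalues (with algebraic multiplicities) are λ = -5 with multiplicity 3, λ = -2 with multiplicity 1.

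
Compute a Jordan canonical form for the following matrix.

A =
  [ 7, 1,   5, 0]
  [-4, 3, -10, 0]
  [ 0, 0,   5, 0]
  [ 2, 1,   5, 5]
J_2(5) ⊕ J_1(5) ⊕ J_1(5)

The characteristic polynomial is
  det(x·I − A) = x^4 - 20*x^3 + 150*x^2 - 500*x + 625 = (x - 5)^4

Eigenvalues and multiplicities (the geometric multiplicity of λ is n − rank(A − λI), which equals the number of Jordan blocks for λ):
  λ = 5: algebraic multiplicity = 4, geometric multiplicity = 3

Determining the block sizes for each eigenvalue:
  λ = 5: 3 blocks summing to 4 forces exactly one block of size 2 and the rest size 1 → block sizes [2, 1, 1]

Assembling the blocks gives a Jordan form
J =
  [5, 1, 0, 0]
  [0, 5, 0, 0]
  [0, 0, 5, 0]
  [0, 0, 0, 5]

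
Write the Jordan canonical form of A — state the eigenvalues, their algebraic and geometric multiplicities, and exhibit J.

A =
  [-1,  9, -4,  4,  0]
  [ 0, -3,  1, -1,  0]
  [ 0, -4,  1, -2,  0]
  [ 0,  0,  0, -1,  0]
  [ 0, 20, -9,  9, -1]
J_3(-1) ⊕ J_1(-1) ⊕ J_1(-1)

The characteristic polynomial is
  det(x·I − A) = x^5 + 5*x^4 + 10*x^3 + 10*x^2 + 5*x + 1 = (x + 1)^5

Eigenvalues and multiplicities (the geometric multiplicity of λ is n − rank(A − λI), which equals the number of Jordan blocks for λ):
  λ = -1: algebraic multiplicity = 5, geometric multiplicity = 3

Determining the block sizes for each eigenvalue:
  λ = -1: with am = 5 and gm = 3, the partition is not yet determined (e.g. several partitions of 5 into 3 parts exist). Let N = A − (-1)·I. Computing rank(N^1) = 2, rank(N^2) = 1, rank(N^3) = 0; the number of blocks of size ≥ j is rank(N^{j−1}) − rank(N^j), giving [3, 1, 1]. So we have 1 block(s) of size 3, 2 block(s) of size 1 → block sizes [3, 1, 1]

Assembling the blocks gives a Jordan form
J =
  [-1,  1,  0,  0,  0]
  [ 0, -1,  1,  0,  0]
  [ 0,  0, -1,  0,  0]
  [ 0,  0,  0, -1,  0]
  [ 0,  0,  0,  0, -1]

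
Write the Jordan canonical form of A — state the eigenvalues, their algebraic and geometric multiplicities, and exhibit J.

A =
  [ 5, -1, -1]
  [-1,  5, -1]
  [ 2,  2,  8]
J_2(6) ⊕ J_1(6)

The characteristic polynomial is
  det(x·I − A) = x^3 - 18*x^2 + 108*x - 216 = (x - 6)^3

Eigenvalues and multiplicities (the geometric multiplicity of λ is n − rank(A − λI), which equals the number of Jordan blocks for λ):
  λ = 6: algebraic multiplicity = 3, geometric multiplicity = 2

Determining the block sizes for each eigenvalue:
  λ = 6: 2 blocks summing to 3 forces exactly one block of size 2 and the rest size 1 → block sizes [2, 1]

Assembling the blocks gives a Jordan form
J =
  [6, 1, 0]
  [0, 6, 0]
  [0, 0, 6]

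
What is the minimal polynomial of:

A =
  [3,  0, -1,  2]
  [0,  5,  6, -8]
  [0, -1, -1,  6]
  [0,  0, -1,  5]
x^3 - 9*x^2 + 27*x - 27

The characteristic polynomial is χ_A(x) = (x - 3)^4, so the eigenvalues are known. The minimal polynomial is
  m_A(x) = Π_λ (x − λ)^{k_λ}
where k_λ is the size of the *largest* Jordan block for λ (equivalently, the smallest k with (A − λI)^k v = 0 for every generalised eigenvector v of λ).

  λ = 3: largest Jordan block has size 3, contributing (x − 3)^3

So m_A(x) = (x - 3)^3 = x^3 - 9*x^2 + 27*x - 27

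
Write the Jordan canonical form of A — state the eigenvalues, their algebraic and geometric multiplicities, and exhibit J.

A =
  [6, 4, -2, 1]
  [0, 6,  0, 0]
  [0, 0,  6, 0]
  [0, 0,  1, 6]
J_3(6) ⊕ J_1(6)

The characteristic polynomial is
  det(x·I − A) = x^4 - 24*x^3 + 216*x^2 - 864*x + 1296 = (x - 6)^4

Eigenvalues and multiplicities (the geometric multiplicity of λ is n − rank(A − λI), which equals the number of Jordan blocks for λ):
  λ = 6: algebraic multiplicity = 4, geometric multiplicity = 2

Determining the block sizes for each eigenvalue:
  λ = 6: with am = 4 and gm = 2, the partition is not yet determined (e.g. several partitions of 4 into 2 parts exist). Let N = A − (6)·I. Computing rank(N^1) = 2, rank(N^2) = 1, rank(N^3) = 0; the number of blocks of size ≥ j is rank(N^{j−1}) − rank(N^j), giving [2, 1, 1]. So we have 1 block(s) of size 3, 1 block(s) of size 1 → block sizes [3, 1]

Assembling the blocks gives a Jordan form
J =
  [6, 1, 0, 0]
  [0, 6, 1, 0]
  [0, 0, 6, 0]
  [0, 0, 0, 6]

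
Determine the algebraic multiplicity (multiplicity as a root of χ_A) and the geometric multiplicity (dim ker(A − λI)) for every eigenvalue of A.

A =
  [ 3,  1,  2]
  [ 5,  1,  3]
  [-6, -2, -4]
λ = 0: alg = 3, geom = 1

Step 1 — factor the characteristic polynomial to read off the algebraic multiplicities:
  χ_A(x) = x^3

Step 2 — compute geometric multiplicities via the rank-nullity identity g(λ) = n − rank(A − λI):
  rank(A − (0)·I) = 2, so dim ker(A − (0)·I) = n − 2 = 1

Summary:
  λ = 0: algebraic multiplicity = 3, geometric multiplicity = 1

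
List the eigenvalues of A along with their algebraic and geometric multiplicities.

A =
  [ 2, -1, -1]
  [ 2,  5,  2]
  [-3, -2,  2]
λ = 3: alg = 3, geom = 1

Step 1 — factor the characteristic polynomial to read off the algebraic multiplicities:
  χ_A(x) = (x - 3)^3

Step 2 — compute geometric multiplicities via the rank-nullity identity g(λ) = n − rank(A − λI):
  rank(A − (3)·I) = 2, so dim ker(A − (3)·I) = n − 2 = 1

Summary:
  λ = 3: algebraic multiplicity = 3, geometric multiplicity = 1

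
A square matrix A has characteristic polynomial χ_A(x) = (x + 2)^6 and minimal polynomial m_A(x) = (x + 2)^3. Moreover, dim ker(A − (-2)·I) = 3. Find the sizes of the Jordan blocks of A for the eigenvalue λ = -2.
Block sizes for λ = -2: [3, 2, 1]

Step 1 — from the characteristic polynomial, algebraic multiplicity of λ = -2 is 6. From dim ker(A − (-2)·I) = 3, there are exactly 3 Jordan blocks for λ = -2.
Step 2 — from the minimal polynomial, the factor (x + 2)^3 tells us the largest block for λ = -2 has size 3.
Step 3 — with total size 6, 3 blocks, and largest block 3, the block sizes (in nonincreasing order) are [3, 2, 1].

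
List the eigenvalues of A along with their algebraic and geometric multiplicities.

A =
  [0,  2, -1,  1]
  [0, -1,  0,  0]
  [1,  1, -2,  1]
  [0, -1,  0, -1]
λ = -1: alg = 4, geom = 2

Step 1 — factor the characteristic polynomial to read off the algebraic multiplicities:
  χ_A(x) = (x + 1)^4

Step 2 — compute geometric multiplicities via the rank-nullity identity g(λ) = n − rank(A − λI):
  rank(A − (-1)·I) = 2, so dim ker(A − (-1)·I) = n − 2 = 2

Summary:
  λ = -1: algebraic multiplicity = 4, geometric multiplicity = 2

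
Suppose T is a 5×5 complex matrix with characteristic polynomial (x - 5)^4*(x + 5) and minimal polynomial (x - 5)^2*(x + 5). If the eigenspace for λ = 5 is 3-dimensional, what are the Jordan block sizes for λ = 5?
Block sizes for λ = 5: [2, 1, 1]

Step 1 — from the characteristic polynomial, algebraic multiplicity of λ = 5 is 4. From dim ker(T − (5)·I) = 3, there are exactly 3 Jordan blocks for λ = 5.
Step 2 — from the minimal polynomial, the factor (x − 5)^2 tells us the largest block for λ = 5 has size 2.
Step 3 — with total size 4, 3 blocks, and largest block 2, the block sizes (in nonincreasing order) are [2, 1, 1].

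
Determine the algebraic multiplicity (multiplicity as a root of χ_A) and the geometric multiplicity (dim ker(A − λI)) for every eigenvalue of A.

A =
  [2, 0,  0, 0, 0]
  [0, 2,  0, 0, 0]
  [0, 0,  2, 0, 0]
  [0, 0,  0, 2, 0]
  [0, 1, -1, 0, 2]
λ = 2: alg = 5, geom = 4

Step 1 — factor the characteristic polynomial to read off the algebraic multiplicities:
  χ_A(x) = (x - 2)^5

Step 2 — compute geometric multiplicities via the rank-nullity identity g(λ) = n − rank(A − λI):
  rank(A − (2)·I) = 1, so dim ker(A − (2)·I) = n − 1 = 4

Summary:
  λ = 2: algebraic multiplicity = 5, geometric multiplicity = 4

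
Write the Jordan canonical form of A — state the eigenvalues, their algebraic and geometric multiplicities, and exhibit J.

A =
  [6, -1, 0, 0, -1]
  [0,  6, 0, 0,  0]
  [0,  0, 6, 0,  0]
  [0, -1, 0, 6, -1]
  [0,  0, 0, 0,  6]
J_2(6) ⊕ J_1(6) ⊕ J_1(6) ⊕ J_1(6)

The characteristic polynomial is
  det(x·I − A) = x^5 - 30*x^4 + 360*x^3 - 2160*x^2 + 6480*x - 7776 = (x - 6)^5

Eigenvalues and multiplicities (the geometric multiplicity of λ is n − rank(A − λI), which equals the number of Jordan blocks for λ):
  λ = 6: algebraic multiplicity = 5, geometric multiplicity = 4

Determining the block sizes for each eigenvalue:
  λ = 6: 4 blocks summing to 5 forces exactly one block of size 2 and the rest size 1 → block sizes [2, 1, 1, 1]

Assembling the blocks gives a Jordan form
J =
  [6, 1, 0, 0, 0]
  [0, 6, 0, 0, 0]
  [0, 0, 6, 0, 0]
  [0, 0, 0, 6, 0]
  [0, 0, 0, 0, 6]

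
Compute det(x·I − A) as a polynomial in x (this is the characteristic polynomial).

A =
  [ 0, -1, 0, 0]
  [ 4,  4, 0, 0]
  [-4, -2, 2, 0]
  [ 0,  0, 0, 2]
x^4 - 8*x^3 + 24*x^2 - 32*x + 16

Expanding det(x·I − A) (e.g. by cofactor expansion or by noting that A is similar to its Jordan form J, which has the same characteristic polynomial as A) gives
  χ_A(x) = x^4 - 8*x^3 + 24*x^2 - 32*x + 16
which factors as (x - 2)^4. The eigenvalues (with algebraic multiplicities) are λ = 2 with multiplicity 4.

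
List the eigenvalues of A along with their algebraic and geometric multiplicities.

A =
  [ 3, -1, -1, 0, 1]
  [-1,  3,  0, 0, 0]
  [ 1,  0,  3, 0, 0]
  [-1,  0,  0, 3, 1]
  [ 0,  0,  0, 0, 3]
λ = 3: alg = 5, geom = 2

Step 1 — factor the characteristic polynomial to read off the algebraic multiplicities:
  χ_A(x) = (x - 3)^5

Step 2 — compute geometric multiplicities via the rank-nullity identity g(λ) = n − rank(A − λI):
  rank(A − (3)·I) = 3, so dim ker(A − (3)·I) = n − 3 = 2

Summary:
  λ = 3: algebraic multiplicity = 5, geometric multiplicity = 2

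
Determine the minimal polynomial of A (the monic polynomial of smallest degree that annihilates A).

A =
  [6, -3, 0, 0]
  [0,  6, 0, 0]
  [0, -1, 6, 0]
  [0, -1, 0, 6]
x^2 - 12*x + 36

The characteristic polynomial is χ_A(x) = (x - 6)^4, so the eigenvalues are known. The minimal polynomial is
  m_A(x) = Π_λ (x − λ)^{k_λ}
where k_λ is the size of the *largest* Jordan block for λ (equivalently, the smallest k with (A − λI)^k v = 0 for every generalised eigenvector v of λ).

  λ = 6: largest Jordan block has size 2, contributing (x − 6)^2

So m_A(x) = (x - 6)^2 = x^2 - 12*x + 36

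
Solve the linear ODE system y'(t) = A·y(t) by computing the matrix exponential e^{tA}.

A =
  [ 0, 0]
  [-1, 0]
e^{tA} =
  [1, 0]
  [-t, 1]

Strategy: write A = P · J · P⁻¹ where J is a Jordan canonical form, so e^{tA} = P · e^{tJ} · P⁻¹, and e^{tJ} can be computed block-by-block.

A has Jordan form
J =
  [0, 1]
  [0, 0]
(up to reordering of blocks).

Per-block formulas:
  For a 2×2 Jordan block J_2(0): exp(t · J_2(0)) = e^(0t)·(I + t·N), where N is the 2×2 nilpotent shift.

After assembling e^{tJ} and conjugating by P, we get:

e^{tA} =
  [1, 0]
  [-t, 1]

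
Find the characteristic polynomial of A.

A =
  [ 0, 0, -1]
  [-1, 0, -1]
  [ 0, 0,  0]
x^3

Expanding det(x·I − A) (e.g. by cofactor expansion or by noting that A is similar to its Jordan form J, which has the same characteristic polynomial as A) gives
  χ_A(x) = x^3
which factors as x^3. The eigenvalues (with algebraic multiplicities) are λ = 0 with multiplicity 3.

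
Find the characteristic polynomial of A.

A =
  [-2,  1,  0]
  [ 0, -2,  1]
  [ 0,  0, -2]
x^3 + 6*x^2 + 12*x + 8

Expanding det(x·I − A) (e.g. by cofactor expansion or by noting that A is similar to its Jordan form J, which has the same characteristic polynomial as A) gives
  χ_A(x) = x^3 + 6*x^2 + 12*x + 8
which factors as (x + 2)^3. The eigenvalues (with algebraic multiplicities) are λ = -2 with multiplicity 3.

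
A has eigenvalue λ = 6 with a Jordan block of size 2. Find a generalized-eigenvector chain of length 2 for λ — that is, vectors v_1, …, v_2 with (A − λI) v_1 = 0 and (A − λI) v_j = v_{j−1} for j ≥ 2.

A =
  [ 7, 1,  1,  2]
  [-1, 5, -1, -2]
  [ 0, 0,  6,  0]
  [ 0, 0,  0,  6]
A Jordan chain for λ = 6 of length 2:
v_1 = (1, -1, 0, 0)ᵀ
v_2 = (1, 0, 0, 0)ᵀ

Let N = A − (6)·I. We want v_2 with N^2 v_2 = 0 but N^1 v_2 ≠ 0; then v_{j-1} := N · v_j for j = 2, …, 2.

Pick v_2 = (1, 0, 0, 0)ᵀ.
Then v_1 = N · v_2 = (1, -1, 0, 0)ᵀ.

Sanity check: (A − (6)·I) v_1 = (0, 0, 0, 0)ᵀ = 0. ✓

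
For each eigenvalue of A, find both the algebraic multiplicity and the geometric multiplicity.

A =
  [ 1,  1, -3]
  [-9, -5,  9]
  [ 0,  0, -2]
λ = -2: alg = 3, geom = 2

Step 1 — factor the characteristic polynomial to read off the algebraic multiplicities:
  χ_A(x) = (x + 2)^3

Step 2 — compute geometric multiplicities via the rank-nullity identity g(λ) = n − rank(A − λI):
  rank(A − (-2)·I) = 1, so dim ker(A − (-2)·I) = n − 1 = 2

Summary:
  λ = -2: algebraic multiplicity = 3, geometric multiplicity = 2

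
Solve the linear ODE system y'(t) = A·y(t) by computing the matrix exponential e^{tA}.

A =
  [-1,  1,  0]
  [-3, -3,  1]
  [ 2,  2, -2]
e^{tA} =
  [-t^2*exp(-2*t) + t*exp(-2*t) + exp(-2*t), t*exp(-2*t), t^2*exp(-2*t)/2]
  [t^2*exp(-2*t) - 3*t*exp(-2*t), -t*exp(-2*t) + exp(-2*t), -t^2*exp(-2*t)/2 + t*exp(-2*t)]
  [-2*t^2*exp(-2*t) + 2*t*exp(-2*t), 2*t*exp(-2*t), t^2*exp(-2*t) + exp(-2*t)]

Strategy: write A = P · J · P⁻¹ where J is a Jordan canonical form, so e^{tA} = P · e^{tJ} · P⁻¹, and e^{tJ} can be computed block-by-block.

A has Jordan form
J =
  [-2,  1,  0]
  [ 0, -2,  1]
  [ 0,  0, -2]
(up to reordering of blocks).

Per-block formulas:
  For a 3×3 Jordan block J_3(-2): exp(t · J_3(-2)) = e^(-2t)·(I + t·N + (t^2/2)·N^2), where N is the 3×3 nilpotent shift.

After assembling e^{tJ} and conjugating by P, we get:

e^{tA} =
  [-t^2*exp(-2*t) + t*exp(-2*t) + exp(-2*t), t*exp(-2*t), t^2*exp(-2*t)/2]
  [t^2*exp(-2*t) - 3*t*exp(-2*t), -t*exp(-2*t) + exp(-2*t), -t^2*exp(-2*t)/2 + t*exp(-2*t)]
  [-2*t^2*exp(-2*t) + 2*t*exp(-2*t), 2*t*exp(-2*t), t^2*exp(-2*t) + exp(-2*t)]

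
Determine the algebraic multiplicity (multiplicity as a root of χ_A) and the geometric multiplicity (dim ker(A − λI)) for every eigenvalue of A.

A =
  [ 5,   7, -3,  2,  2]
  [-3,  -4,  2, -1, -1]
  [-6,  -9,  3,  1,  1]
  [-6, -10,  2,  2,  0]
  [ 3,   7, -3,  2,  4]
λ = 2: alg = 5, geom = 3

Step 1 — factor the characteristic polynomial to read off the algebraic multiplicities:
  χ_A(x) = (x - 2)^5

Step 2 — compute geometric multiplicities via the rank-nullity identity g(λ) = n − rank(A − λI):
  rank(A − (2)·I) = 2, so dim ker(A − (2)·I) = n − 2 = 3

Summary:
  λ = 2: algebraic multiplicity = 5, geometric multiplicity = 3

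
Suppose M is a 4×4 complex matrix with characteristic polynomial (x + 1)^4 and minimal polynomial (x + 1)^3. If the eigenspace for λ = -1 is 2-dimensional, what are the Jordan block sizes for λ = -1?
Block sizes for λ = -1: [3, 1]

Step 1 — from the characteristic polynomial, algebraic multiplicity of λ = -1 is 4. From dim ker(M − (-1)·I) = 2, there are exactly 2 Jordan blocks for λ = -1.
Step 2 — from the minimal polynomial, the factor (x + 1)^3 tells us the largest block for λ = -1 has size 3.
Step 3 — with total size 4, 2 blocks, and largest block 3, the block sizes (in nonincreasing order) are [3, 1].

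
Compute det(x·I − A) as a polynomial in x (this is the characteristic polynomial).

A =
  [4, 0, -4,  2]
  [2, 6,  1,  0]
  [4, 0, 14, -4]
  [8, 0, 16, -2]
x^4 - 22*x^3 + 180*x^2 - 648*x + 864

Expanding det(x·I − A) (e.g. by cofactor expansion or by noting that A is similar to its Jordan form J, which has the same characteristic polynomial as A) gives
  χ_A(x) = x^4 - 22*x^3 + 180*x^2 - 648*x + 864
which factors as (x - 6)^3*(x - 4). The eigenvalues (with algebraic multiplicities) are λ = 4 with multiplicity 1, λ = 6 with multiplicity 3.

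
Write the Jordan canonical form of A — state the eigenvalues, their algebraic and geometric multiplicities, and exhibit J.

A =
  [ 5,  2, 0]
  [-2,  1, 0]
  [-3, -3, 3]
J_2(3) ⊕ J_1(3)

The characteristic polynomial is
  det(x·I − A) = x^3 - 9*x^2 + 27*x - 27 = (x - 3)^3

Eigenvalues and multiplicities (the geometric multiplicity of λ is n − rank(A − λI), which equals the number of Jordan blocks for λ):
  λ = 3: algebraic multiplicity = 3, geometric multiplicity = 2

Determining the block sizes for each eigenvalue:
  λ = 3: 2 blocks summing to 3 forces exactly one block of size 2 and the rest size 1 → block sizes [2, 1]

Assembling the blocks gives a Jordan form
J =
  [3, 1, 0]
  [0, 3, 0]
  [0, 0, 3]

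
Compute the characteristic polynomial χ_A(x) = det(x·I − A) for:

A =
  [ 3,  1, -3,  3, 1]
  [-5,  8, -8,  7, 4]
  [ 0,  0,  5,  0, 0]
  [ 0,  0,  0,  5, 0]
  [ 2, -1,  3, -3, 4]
x^5 - 25*x^4 + 250*x^3 - 1250*x^2 + 3125*x - 3125

Expanding det(x·I − A) (e.g. by cofactor expansion or by noting that A is similar to its Jordan form J, which has the same characteristic polynomial as A) gives
  χ_A(x) = x^5 - 25*x^4 + 250*x^3 - 1250*x^2 + 3125*x - 3125
which factors as (x - 5)^5. The eigenvalues (with algebraic multiplicities) are λ = 5 with multiplicity 5.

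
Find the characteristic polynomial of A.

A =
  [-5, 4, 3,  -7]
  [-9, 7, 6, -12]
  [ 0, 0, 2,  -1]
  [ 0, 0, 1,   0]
x^4 - 4*x^3 + 6*x^2 - 4*x + 1

Expanding det(x·I − A) (e.g. by cofactor expansion or by noting that A is similar to its Jordan form J, which has the same characteristic polynomial as A) gives
  χ_A(x) = x^4 - 4*x^3 + 6*x^2 - 4*x + 1
which factors as (x - 1)^4. The eigenvalues (with algebraic multiplicities) are λ = 1 with multiplicity 4.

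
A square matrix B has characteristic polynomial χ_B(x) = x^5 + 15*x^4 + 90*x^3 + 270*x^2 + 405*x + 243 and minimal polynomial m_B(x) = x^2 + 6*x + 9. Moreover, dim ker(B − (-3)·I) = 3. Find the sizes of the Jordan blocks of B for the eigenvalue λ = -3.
Block sizes for λ = -3: [2, 2, 1]

Step 1 — from the characteristic polynomial, algebraic multiplicity of λ = -3 is 5. From dim ker(B − (-3)·I) = 3, there are exactly 3 Jordan blocks for λ = -3.
Step 2 — from the minimal polynomial, the factor (x + 3)^2 tells us the largest block for λ = -3 has size 2.
Step 3 — with total size 5, 3 blocks, and largest block 2, the block sizes (in nonincreasing order) are [2, 2, 1].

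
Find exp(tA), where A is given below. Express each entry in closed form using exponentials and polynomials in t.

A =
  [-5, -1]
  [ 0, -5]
e^{tA} =
  [exp(-5*t), -t*exp(-5*t)]
  [0, exp(-5*t)]

Strategy: write A = P · J · P⁻¹ where J is a Jordan canonical form, so e^{tA} = P · e^{tJ} · P⁻¹, and e^{tJ} can be computed block-by-block.

A has Jordan form
J =
  [-5,  1]
  [ 0, -5]
(up to reordering of blocks).

Per-block formulas:
  For a 2×2 Jordan block J_2(-5): exp(t · J_2(-5)) = e^(-5t)·(I + t·N), where N is the 2×2 nilpotent shift.

After assembling e^{tJ} and conjugating by P, we get:

e^{tA} =
  [exp(-5*t), -t*exp(-5*t)]
  [0, exp(-5*t)]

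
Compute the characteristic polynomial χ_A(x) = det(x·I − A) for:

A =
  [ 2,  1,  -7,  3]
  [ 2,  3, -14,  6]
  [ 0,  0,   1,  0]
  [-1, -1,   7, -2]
x^4 - 4*x^3 + 6*x^2 - 4*x + 1

Expanding det(x·I − A) (e.g. by cofactor expansion or by noting that A is similar to its Jordan form J, which has the same characteristic polynomial as A) gives
  χ_A(x) = x^4 - 4*x^3 + 6*x^2 - 4*x + 1
which factors as (x - 1)^4. The eigenvalues (with algebraic multiplicities) are λ = 1 with multiplicity 4.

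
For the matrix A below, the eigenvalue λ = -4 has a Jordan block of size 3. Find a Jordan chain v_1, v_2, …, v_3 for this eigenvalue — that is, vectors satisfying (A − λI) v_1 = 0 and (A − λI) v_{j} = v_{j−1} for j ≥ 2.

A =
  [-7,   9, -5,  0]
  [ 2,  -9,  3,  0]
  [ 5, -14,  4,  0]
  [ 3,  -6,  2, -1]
A Jordan chain for λ = -4 of length 3:
v_1 = (2, -1, -3, -2)ᵀ
v_2 = (-3, 2, 5, 3)ᵀ
v_3 = (1, 0, 0, 0)ᵀ

Let N = A − (-4)·I. We want v_3 with N^3 v_3 = 0 but N^2 v_3 ≠ 0; then v_{j-1} := N · v_j for j = 3, …, 2.

Pick v_3 = (1, 0, 0, 0)ᵀ.
Then v_2 = N · v_3 = (-3, 2, 5, 3)ᵀ.
Then v_1 = N · v_2 = (2, -1, -3, -2)ᵀ.

Sanity check: (A − (-4)·I) v_1 = (0, 0, 0, 0)ᵀ = 0. ✓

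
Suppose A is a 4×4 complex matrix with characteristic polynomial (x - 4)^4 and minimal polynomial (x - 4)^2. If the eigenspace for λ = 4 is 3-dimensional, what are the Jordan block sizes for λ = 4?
Block sizes for λ = 4: [2, 1, 1]

Step 1 — from the characteristic polynomial, algebraic multiplicity of λ = 4 is 4. From dim ker(A − (4)·I) = 3, there are exactly 3 Jordan blocks for λ = 4.
Step 2 — from the minimal polynomial, the factor (x − 4)^2 tells us the largest block for λ = 4 has size 2.
Step 3 — with total size 4, 3 blocks, and largest block 2, the block sizes (in nonincreasing order) are [2, 1, 1].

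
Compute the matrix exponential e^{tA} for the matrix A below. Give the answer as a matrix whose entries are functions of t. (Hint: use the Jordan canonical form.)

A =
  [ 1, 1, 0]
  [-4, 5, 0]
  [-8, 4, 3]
e^{tA} =
  [-2*t*exp(3*t) + exp(3*t), t*exp(3*t), 0]
  [-4*t*exp(3*t), 2*t*exp(3*t) + exp(3*t), 0]
  [-8*t*exp(3*t), 4*t*exp(3*t), exp(3*t)]

Strategy: write A = P · J · P⁻¹ where J is a Jordan canonical form, so e^{tA} = P · e^{tJ} · P⁻¹, and e^{tJ} can be computed block-by-block.

A has Jordan form
J =
  [3, 1, 0]
  [0, 3, 0]
  [0, 0, 3]
(up to reordering of blocks).

Per-block formulas:
  For a 1×1 block at λ = 3: exp(t · [3]) = [e^(3t)].
  For a 2×2 Jordan block J_2(3): exp(t · J_2(3)) = e^(3t)·(I + t·N), where N is the 2×2 nilpotent shift.

After assembling e^{tJ} and conjugating by P, we get:

e^{tA} =
  [-2*t*exp(3*t) + exp(3*t), t*exp(3*t), 0]
  [-4*t*exp(3*t), 2*t*exp(3*t) + exp(3*t), 0]
  [-8*t*exp(3*t), 4*t*exp(3*t), exp(3*t)]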